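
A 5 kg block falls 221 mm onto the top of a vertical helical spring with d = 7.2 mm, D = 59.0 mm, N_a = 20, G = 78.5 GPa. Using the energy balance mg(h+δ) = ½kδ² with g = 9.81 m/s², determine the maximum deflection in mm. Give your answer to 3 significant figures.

k = Gd⁴/(8D³N_a) = (78.5×10³)(7.2⁴)/(8·59.0³·20) = 6.4198 N/mm
W = mg = 5 × 9.81 = 49.05 N
½kδ² − Wδ − Wh = 0 → δ = (W + √(W² + 2kWh))/k
δ = (49.05 + √(2405.9 + 139183))/6.4198 = (49.05 + 376.28)/6.4198 = 66.253 mm

66.3 mm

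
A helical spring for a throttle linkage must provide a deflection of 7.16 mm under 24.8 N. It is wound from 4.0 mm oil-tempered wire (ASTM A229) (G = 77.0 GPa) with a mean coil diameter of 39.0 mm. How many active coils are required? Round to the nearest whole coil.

12

Required rate k = F/δ = 24.8/7.16 = 3.4637 N/mm
N_a = Gd⁴/(8D³k) = (77.0×10³ × 4.0⁴)/(8 × 39.0³ × 3.4637)
    = 1.9712e+07 / 1.6437e+06 = 11.99 → 12 coils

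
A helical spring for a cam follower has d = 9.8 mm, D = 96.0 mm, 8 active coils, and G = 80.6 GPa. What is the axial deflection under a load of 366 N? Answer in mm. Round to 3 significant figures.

27.9 mm

k = Gd⁴/(8D³N_a) = (80.6×10³)(9.8⁴)/(8·96.0³·8) = 13.129 N/mm
δ = F/k = 366 / 13.129 = 27.876 mm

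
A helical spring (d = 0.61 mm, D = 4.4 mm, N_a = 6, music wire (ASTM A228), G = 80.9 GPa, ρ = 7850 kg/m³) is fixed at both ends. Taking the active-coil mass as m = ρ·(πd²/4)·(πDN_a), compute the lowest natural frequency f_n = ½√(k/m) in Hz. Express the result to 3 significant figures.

k = Gd⁴/(8D³N_a) = (80.9×10³)(0.61⁴)/(8·4.4³·6) = 2.7395 N/mm = 2739.5 N/m
Wire length L = πDN_a = π·4.4·6 = 82.938 mm
m = ρ·(πd²/4)·L = 7850 × 0.29225×10⁻⁶ m² × 0.082938 m = 0.00019027 kg
f_n = ½√(k/m) = 0.5·√(2739.5/0.00019027) = 0.5·√(1.4398e+07) = 1897.2 Hz

1900 Hz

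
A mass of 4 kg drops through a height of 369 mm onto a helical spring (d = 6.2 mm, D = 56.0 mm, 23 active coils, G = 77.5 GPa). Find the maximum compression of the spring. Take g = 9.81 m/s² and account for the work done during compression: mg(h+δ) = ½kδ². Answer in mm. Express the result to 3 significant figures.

102 mm

k = Gd⁴/(8D³N_a) = (77.5×10³)(6.2⁴)/(8·56.0³·23) = 3.5439 N/mm
W = mg = 4 × 9.81 = 39.24 N
½kδ² − Wδ − Wh = 0 → δ = (W + √(W² + 2kWh))/k
δ = (39.24 + √(1539.8 + 102629))/3.5439 = (39.24 + 322.75)/3.5439 = 102.14 mm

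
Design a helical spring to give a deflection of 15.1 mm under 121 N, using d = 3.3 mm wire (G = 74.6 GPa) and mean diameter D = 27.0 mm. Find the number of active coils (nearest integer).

Required rate k = F/δ = 121/15.1 = 8.0132 N/mm
N_a = Gd⁴/(8D³k) = (74.6×10³ × 3.3⁴)/(8 × 27.0³ × 8.0132)
    = 8.84697e+06 / 1.2618e+06 = 7.011 → 7 coils

7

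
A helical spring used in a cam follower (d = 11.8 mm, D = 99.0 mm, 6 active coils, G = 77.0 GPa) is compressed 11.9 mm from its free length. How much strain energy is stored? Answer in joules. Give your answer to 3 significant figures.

2.27 J

k = Gd⁴/(8D³N_a) = (77.0×10³)(11.8⁴)/(8·99.0³·6) = 32.053 N/mm
U = ½kδ² = 0.5 × 32.053 × 11.9² = 2269.5 N·mm = 2.2695 J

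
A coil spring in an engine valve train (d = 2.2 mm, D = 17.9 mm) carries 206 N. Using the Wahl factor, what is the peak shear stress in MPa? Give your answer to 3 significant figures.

1040 MPa

Spring index C = D/d = 17.9/2.2 = 8.1364
K_W = (4C−1)/(4C−4) + 0.615/C = 31.545/28.545 + 0.0756 = 1.1807
τ₀ = 8FD/(πd³) = 8·206·17.9/(π·2.2³) = 29499.2/33.452 = 881.85 MPa
τ_max = K·τ₀ = 1.1807 × 881.85 = 1041.2 MPa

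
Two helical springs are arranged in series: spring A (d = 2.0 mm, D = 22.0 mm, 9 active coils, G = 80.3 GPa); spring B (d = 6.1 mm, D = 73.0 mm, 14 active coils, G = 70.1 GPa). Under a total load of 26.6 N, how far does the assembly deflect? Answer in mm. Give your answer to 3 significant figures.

27.8 mm

k_A = Gd⁴/(8D³N_a) = (80.3×10³)(2.0⁴)/(8·22.0³·9) = 1.6758 N/mm
k_B = Gd⁴/(8D³N_a) = (70.1×10³)(6.1⁴)/(8·73.0³·14) = 2.2277 N/mm
Series: 1/k_eq = 1/1.6758 + 1/2.2277 = 1.0456; k_eq = 0.95638 N/mm
δ = F/k_eq = 26.6/0.95638 = 27.813 mm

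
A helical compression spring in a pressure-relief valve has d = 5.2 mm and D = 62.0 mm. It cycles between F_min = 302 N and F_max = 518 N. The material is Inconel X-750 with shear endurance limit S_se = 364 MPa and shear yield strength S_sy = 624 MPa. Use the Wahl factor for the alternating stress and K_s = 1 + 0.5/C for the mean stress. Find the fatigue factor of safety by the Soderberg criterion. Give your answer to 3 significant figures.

0.876

C = D/d = 62.0/5.2 = 11.9231; K_W = (4C−1)/(4C−4)+0.615/C = 1.1202; K_s = 1+0.5/C = 1.0419
F_a = (F_max−F_min)/2 = 108 N; F_m = (F_max+F_min)/2 = 410 N
τ_a = K_W·8F_aD/(πd³) = 1.1202 × 121.27 = 135.85 MPa
τ_m = K_s·8F_mD/(πd³) = 1.0419 × 460.37 = 479.67 MPa
Soderberg: 1/n_f = τ_a/S_se + τ_m/S_sy = 135.85/364 + 479.67/624 = 0.37321 + 0.76871 = 1.1419
n_f = 1/1.1419 = 0.8757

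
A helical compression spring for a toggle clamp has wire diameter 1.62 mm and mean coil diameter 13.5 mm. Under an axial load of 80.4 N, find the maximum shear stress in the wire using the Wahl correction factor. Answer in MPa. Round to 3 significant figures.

Spring index C = D/d = 13.5/1.62 = 8.3333
K_W = (4C−1)/(4C−4) + 0.615/C = 32.333/29.333 + 0.0738 = 1.1761
τ₀ = 8FD/(πd³) = 8·80.4·13.5/(π·1.62³) = 8683.2/13.357 = 650.11 MPa
τ_max = K·τ₀ = 1.1761 × 650.11 = 764.57 MPa

765 MPa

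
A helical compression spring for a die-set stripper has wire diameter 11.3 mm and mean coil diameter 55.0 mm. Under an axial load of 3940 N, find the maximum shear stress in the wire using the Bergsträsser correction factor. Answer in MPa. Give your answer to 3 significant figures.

499 MPa

Spring index C = D/d = 55.0/11.3 = 4.8673
K_B = (4C+2)/(4C−3) = 21.469/16.469 = 1.3036
τ₀ = 8FD/(πd³) = 8·3940·55.0/(π·11.3³) = 1.7336e+06/4533 = 382.44 MPa
τ_max = K·τ₀ = 1.3036 × 382.44 = 498.55 MPa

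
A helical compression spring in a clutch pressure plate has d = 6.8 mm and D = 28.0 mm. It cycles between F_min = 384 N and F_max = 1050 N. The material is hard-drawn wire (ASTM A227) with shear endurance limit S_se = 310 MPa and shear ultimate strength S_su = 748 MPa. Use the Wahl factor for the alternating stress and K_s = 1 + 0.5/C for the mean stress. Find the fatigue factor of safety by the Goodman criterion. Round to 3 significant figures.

C = D/d = 28.0/6.8 = 4.1176; K_W = (4C−1)/(4C−4)+0.615/C = 1.3899; K_s = 1+0.5/C = 1.1214
F_a = (F_max−F_min)/2 = 333 N; F_m = (F_max+F_min)/2 = 717 N
τ_a = K_W·8F_aD/(πd³) = 1.3899 × 75.512 = 104.96 MPa
τ_m = K_s·8F_mD/(πd³) = 1.1214 × 162.59 = 182.33 MPa
Goodman: 1/n_f = τ_a/S_se + τ_m/S_su = 104.96/310 + 182.33/748 = 0.33857 + 0.24376 = 0.58233
n_f = 1/0.58233 = 1.717

1.72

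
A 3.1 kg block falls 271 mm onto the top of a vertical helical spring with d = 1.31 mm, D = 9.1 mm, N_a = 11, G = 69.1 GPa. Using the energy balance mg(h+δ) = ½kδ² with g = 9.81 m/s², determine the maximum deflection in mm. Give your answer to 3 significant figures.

k = Gd⁴/(8D³N_a) = (69.1×10³)(1.31⁴)/(8·9.1³·11) = 3.0687 N/mm
W = mg = 3.1 × 9.81 = 30.411 N
½kδ² − Wδ − Wh = 0 → δ = (W + √(W² + 2kWh))/k
δ = (30.411 + √(924.83 + 50580.9))/3.0687 = (30.411 + 226.95)/3.0687 = 83.866 mm

83.9 mm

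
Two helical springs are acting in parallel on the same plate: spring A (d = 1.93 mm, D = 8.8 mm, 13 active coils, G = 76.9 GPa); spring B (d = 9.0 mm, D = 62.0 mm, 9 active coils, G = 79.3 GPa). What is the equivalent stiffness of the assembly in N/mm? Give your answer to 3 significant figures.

45.4 N/mm

k_A = Gd⁴/(8D³N_a) = (76.9×10³)(1.93⁴)/(8·8.8³·13) = 15.055 N/mm
k_B = Gd⁴/(8D³N_a) = (79.3×10³)(9.0⁴)/(8·62.0³·9) = 30.32 N/mm
Parallel: k_eq = 15.055 + 30.32 = 45.375 N/mm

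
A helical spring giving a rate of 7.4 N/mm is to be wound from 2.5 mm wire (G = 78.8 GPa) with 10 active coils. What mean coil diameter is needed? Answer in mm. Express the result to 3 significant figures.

17.3 mm

D = (Gd⁴/(8N_a·k))^(1/3) = (78.8×10³·2.5⁴/(8·10·7.4))^(1/3)
  = (5199.54)^(1/3) = 17.3243 mm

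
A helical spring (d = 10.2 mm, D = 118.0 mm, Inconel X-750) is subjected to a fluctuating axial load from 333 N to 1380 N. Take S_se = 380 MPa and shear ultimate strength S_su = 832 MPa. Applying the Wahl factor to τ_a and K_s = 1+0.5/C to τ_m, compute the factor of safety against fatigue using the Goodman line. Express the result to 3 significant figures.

C = D/d = 118.0/10.2 = 11.5686; K_W = (4C−1)/(4C−4)+0.615/C = 1.1241; K_s = 1+0.5/C = 1.0432
F_a = (F_max−F_min)/2 = 523.5 N; F_m = (F_max+F_min)/2 = 856.5 N
τ_a = K_W·8F_aD/(πd³) = 1.1241 × 148.23 = 166.63 MPa
τ_m = K_s·8F_mD/(πd³) = 1.0432 × 242.52 = 253 MPa
Goodman: 1/n_f = τ_a/S_se + τ_m/S_su = 166.63/380 + 253/832 = 0.43850 + 0.30409 = 0.74259
n_f = 1/0.74259 = 1.347

1.35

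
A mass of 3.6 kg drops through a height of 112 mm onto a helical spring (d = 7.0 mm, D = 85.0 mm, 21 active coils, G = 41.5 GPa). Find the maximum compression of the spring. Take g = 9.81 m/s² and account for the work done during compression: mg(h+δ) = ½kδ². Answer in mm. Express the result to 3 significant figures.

k = Gd⁴/(8D³N_a) = (41.5×10³)(7.0⁴)/(8·85.0³·21) = 0.96577 N/mm
W = mg = 3.6 × 9.81 = 35.316 N
½kδ² − Wδ − Wh = 0 → δ = (W + √(W² + 2kWh))/k
δ = (35.316 + √(1247.2 + 7640.01))/0.96577 = (35.316 + 94.272)/0.96577 = 134.18 mm

134 mm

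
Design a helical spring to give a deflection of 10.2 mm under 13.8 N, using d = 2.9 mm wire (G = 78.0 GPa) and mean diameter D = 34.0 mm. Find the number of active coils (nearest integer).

13

Required rate k = F/δ = 13.8/10.2 = 1.3529 N/mm
N_a = Gd⁴/(8D³k) = (78.0×10³ × 2.9⁴)/(8 × 34.0³ × 1.3529)
    = 5.51679e+06 / 425408 = 12.97 → 13 coils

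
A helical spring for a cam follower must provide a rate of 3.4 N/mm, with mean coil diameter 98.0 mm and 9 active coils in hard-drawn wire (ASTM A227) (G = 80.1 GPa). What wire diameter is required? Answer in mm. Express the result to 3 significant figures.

d = (8D³N_a·k / G)^(1/4) = (8·98.0³·9·3.4 / (80.1×10³))^0.25
  = (2876.5)^0.25 = 7.3234 mm

7.32 mm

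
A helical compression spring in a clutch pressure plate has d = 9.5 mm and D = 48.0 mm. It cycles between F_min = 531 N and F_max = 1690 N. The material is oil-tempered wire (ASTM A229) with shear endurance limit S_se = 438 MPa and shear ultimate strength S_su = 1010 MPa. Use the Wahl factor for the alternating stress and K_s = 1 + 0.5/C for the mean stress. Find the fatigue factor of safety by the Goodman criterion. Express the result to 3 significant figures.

C = D/d = 48.0/9.5 = 5.0526; K_W = (4C−1)/(4C−4)+0.615/C = 1.3068; K_s = 1+0.5/C = 1.0990
F_a = (F_max−F_min)/2 = 579.5 N; F_m = (F_max+F_min)/2 = 1110.5 N
τ_a = K_W·8F_aD/(πd³) = 1.3068 × 82.616 = 107.96 MPa
τ_m = K_s·8F_mD/(πd³) = 1.0990 × 158.32 = 173.98 MPa
Goodman: 1/n_f = τ_a/S_se + τ_m/S_su = 107.96/438 + 173.98/1010 = 0.24649 + 0.17226 = 0.41875
n_f = 1/0.41875 = 2.388

2.39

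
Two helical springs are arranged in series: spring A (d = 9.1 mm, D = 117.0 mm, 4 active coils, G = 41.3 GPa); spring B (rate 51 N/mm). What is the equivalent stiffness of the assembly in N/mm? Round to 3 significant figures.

k_A = Gd⁴/(8D³N_a) = (41.3×10³)(9.1⁴)/(8·117.0³·4) = 5.526 N/mm
Series: 1/k_eq = 1/5.526 + 1/51 = 0.20057; k_eq = 4.9857 N/mm

4.99 N/mm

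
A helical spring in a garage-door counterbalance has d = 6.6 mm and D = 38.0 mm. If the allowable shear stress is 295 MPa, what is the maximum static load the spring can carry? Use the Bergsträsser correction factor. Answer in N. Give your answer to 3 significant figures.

701 N

C = D/d = 38.0/6.6 = 5.7576
K_B = (4C+2)/(4C−3) = 25.030/20.030 = 1.2496
τ_max = K·8FD/(πd³) → F_max = τ_allow·πd³/(8DK)
F_max = 295·π·6.6³/(8·38.0·1.2496) = 2.6644e+05/379.89 = 701.38 N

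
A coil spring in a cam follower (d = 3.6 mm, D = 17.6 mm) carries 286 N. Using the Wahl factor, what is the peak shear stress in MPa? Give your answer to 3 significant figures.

362 MPa

Spring index C = D/d = 17.6/3.6 = 4.8889
K_W = (4C−1)/(4C−4) + 0.615/C = 18.556/15.556 + 0.1258 = 1.3187
τ₀ = 8FD/(πd³) = 8·286·17.6/(π·3.6³) = 40268.8/146.57 = 274.73 MPa
τ_max = K·τ₀ = 1.3187 × 274.73 = 362.28 MPa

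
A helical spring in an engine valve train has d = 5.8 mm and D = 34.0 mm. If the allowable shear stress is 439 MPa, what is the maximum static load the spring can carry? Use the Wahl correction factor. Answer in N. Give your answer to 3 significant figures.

C = D/d = 34.0/5.8 = 5.8621
K_W = (4C−1)/(4C−4) + 0.615/C = 22.448/19.448 + 0.1049 = 1.2592
τ_max = K·8FD/(πd³) → F_max = τ_allow·πd³/(8DK)
F_max = 439·π·5.8³/(8·34.0·1.2592) = 2.6909e+05/342.49 = 785.68 N

786 N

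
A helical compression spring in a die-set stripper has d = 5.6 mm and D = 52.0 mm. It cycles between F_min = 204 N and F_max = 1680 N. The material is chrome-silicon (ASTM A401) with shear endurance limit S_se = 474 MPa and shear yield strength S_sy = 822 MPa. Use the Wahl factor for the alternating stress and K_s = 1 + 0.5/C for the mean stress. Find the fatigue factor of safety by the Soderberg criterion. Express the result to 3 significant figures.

0.441

C = D/d = 52.0/5.6 = 9.2857; K_W = (4C−1)/(4C−4)+0.615/C = 1.1567; K_s = 1+0.5/C = 1.0538
F_a = (F_max−F_min)/2 = 738 N; F_m = (F_max+F_min)/2 = 942 N
τ_a = K_W·8F_aD/(πd³) = 1.1567 × 556.46 = 643.69 MPa
τ_m = K_s·8F_mD/(πd³) = 1.0538 × 710.28 = 748.53 MPa
Soderberg: 1/n_f = τ_a/S_se + τ_m/S_sy = 643.69/474 + 748.53/822 = 1.35799 + 0.91062 = 2.2686
n_f = 1/2.2686 = 0.4408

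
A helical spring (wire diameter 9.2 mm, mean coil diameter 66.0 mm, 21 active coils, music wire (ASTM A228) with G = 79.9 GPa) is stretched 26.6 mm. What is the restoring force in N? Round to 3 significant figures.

k = Gd⁴/(8D³N_a) = (79.9×10³)(9.2⁴)/(8·66.0³·21) = 11.851 N/mm
F = k·δ = 11.851 × 26.6 = 315.24 N

315 N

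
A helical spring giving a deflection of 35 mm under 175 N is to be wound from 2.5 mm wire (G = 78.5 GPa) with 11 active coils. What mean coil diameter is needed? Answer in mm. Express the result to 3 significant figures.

19.1 mm

Required rate k = F/δ = 175/35 = 5 N/mm
D = (Gd⁴/(8N_a·k))^(1/3) = (78.5×10³·2.5⁴/(8·11·5))^(1/3)
  = (6969.11)^(1/3) = 19.1011 mm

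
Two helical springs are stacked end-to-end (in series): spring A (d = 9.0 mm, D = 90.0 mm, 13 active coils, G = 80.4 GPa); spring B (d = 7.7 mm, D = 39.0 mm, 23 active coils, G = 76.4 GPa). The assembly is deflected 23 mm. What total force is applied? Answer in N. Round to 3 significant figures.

125 N

k_A = Gd⁴/(8D³N_a) = (80.4×10³)(9.0⁴)/(8·90.0³·13) = 6.9577 N/mm
k_B = Gd⁴/(8D³N_a) = (76.4×10³)(7.7⁴)/(8·39.0³·23) = 24.606 N/mm
Series: 1/k_eq = 1/6.9577 + 1/24.606 = 0.18437; k_eq = 5.424 N/mm
F = k_eq·δ = 5.424·23 = 124.75 N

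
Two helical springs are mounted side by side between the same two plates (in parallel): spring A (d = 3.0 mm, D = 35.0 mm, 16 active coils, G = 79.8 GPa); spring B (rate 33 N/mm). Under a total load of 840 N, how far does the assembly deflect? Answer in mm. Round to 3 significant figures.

k_A = Gd⁴/(8D³N_a) = (79.8×10³)(3.0⁴)/(8·35.0³·16) = 1.1778 N/mm
Parallel: k_eq = 1.1778 + 33 = 34.178 N/mm
δ = F/k_eq = 840/34.178 = 24.577 mm

24.6 mm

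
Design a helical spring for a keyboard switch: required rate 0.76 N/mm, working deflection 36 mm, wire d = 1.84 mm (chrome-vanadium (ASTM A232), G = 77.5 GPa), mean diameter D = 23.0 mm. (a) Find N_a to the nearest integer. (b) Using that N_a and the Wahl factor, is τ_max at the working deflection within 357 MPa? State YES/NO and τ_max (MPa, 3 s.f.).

(a) 12 coils; (b) YES, τ_max = 287 MPa

N_a = Gd⁴/(8D³k) = (77.5×10³)(1.84⁴)/(8·23.0³·0.76) = 12.01 → N_a = 12
Actual rate k = Gd⁴/(8D³·12) = 0.76053 N/mm
Working load F = kδ = 0.76053·36 = 27.379 N
C = 23.0/1.84 = 12.5000; K_W = (4C−1)/(4C−4)+0.615/C = 1.1144
τ_max = K_W·8FD/(πd³) = 1.1144·257.42 = 286.87 MPa
τ_max ≤ 357 MPa → acceptable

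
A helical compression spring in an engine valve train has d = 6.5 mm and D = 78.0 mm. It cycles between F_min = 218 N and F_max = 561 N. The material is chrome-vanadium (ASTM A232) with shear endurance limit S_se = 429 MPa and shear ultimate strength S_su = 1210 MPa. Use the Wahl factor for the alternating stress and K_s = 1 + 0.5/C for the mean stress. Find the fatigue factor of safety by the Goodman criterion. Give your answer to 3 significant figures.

1.77

C = D/d = 78.0/6.5 = 12.0000; K_W = (4C−1)/(4C−4)+0.615/C = 1.1194; K_s = 1+0.5/C = 1.0417
F_a = (F_max−F_min)/2 = 171.5 N; F_m = (F_max+F_min)/2 = 389.5 N
τ_a = K_W·8F_aD/(πd³) = 1.1194 × 124.04 = 138.85 MPa
τ_m = K_s·8F_mD/(πd³) = 1.0417 × 281.71 = 293.45 MPa
Goodman: 1/n_f = τ_a/S_se + τ_m/S_su = 138.85/429 + 293.45/1210 = 0.32367 + 0.24252 = 0.56619
n_f = 1/0.56619 = 1.766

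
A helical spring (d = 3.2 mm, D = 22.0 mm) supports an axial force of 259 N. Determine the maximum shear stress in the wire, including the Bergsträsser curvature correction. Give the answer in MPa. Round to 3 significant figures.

Spring index C = D/d = 22.0/3.2 = 6.8750
K_B = (4C+2)/(4C−3) = 29.500/24.500 = 1.2041
τ₀ = 8FD/(πd³) = 8·259·22.0/(π·3.2³) = 45584/102.94 = 442.81 MPa
τ_max = K·τ₀ = 1.2041 × 442.81 = 533.17 MPa

533 MPa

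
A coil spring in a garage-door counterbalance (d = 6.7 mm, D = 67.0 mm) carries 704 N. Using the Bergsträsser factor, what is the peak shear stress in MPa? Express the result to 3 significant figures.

453 MPa

Spring index C = D/d = 67.0/6.7 = 10.0000
K_B = (4C+2)/(4C−3) = 42.000/37.000 = 1.1351
τ₀ = 8FD/(πd³) = 8·704·67.0/(π·6.7³) = 377344/944.87 = 399.36 MPa
τ_max = K·τ₀ = 1.1351 × 399.36 = 453.33 MPa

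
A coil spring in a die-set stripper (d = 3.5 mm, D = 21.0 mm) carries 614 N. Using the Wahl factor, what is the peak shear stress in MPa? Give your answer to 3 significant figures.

959 MPa

Spring index C = D/d = 21.0/3.5 = 6.0000
K_W = (4C−1)/(4C−4) + 0.615/C = 23.000/20.000 + 0.1025 = 1.2525
τ₀ = 8FD/(πd³) = 8·614·21.0/(π·3.5³) = 103152/134.7 = 765.81 MPa
τ_max = K·τ₀ = 1.2525 × 765.81 = 959.18 MPa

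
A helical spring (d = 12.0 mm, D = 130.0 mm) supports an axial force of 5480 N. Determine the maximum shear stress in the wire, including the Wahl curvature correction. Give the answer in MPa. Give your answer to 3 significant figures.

Spring index C = D/d = 130.0/12.0 = 10.8333
K_W = (4C−1)/(4C−4) + 0.615/C = 42.333/39.333 + 0.0568 = 1.1330
τ₀ = 8FD/(πd³) = 8·5480·130.0/(π·12.0³) = 5.6992e+06/5428.7 = 1049.8 MPa
τ_max = K·τ₀ = 1.1330 × 1049.8 = 1189.5 MPa

1190 MPa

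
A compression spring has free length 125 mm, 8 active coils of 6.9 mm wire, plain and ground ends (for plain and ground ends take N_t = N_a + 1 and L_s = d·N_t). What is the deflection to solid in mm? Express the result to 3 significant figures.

62.9 mm

N_t = 9; L_s = 6.9·9 = 62.1 mm
δ_solid = L₀ − L_s = 125 − 62.1 = 62.9 mm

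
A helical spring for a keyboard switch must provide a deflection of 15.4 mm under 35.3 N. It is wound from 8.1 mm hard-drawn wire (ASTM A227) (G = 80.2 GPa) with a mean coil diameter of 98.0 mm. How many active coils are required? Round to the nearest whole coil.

20

Required rate k = F/δ = 35.3/15.4 = 2.2922 N/mm
N_a = Gd⁴/(8D³k) = (80.2×10³ × 8.1⁴)/(8 × 98.0³ × 2.2922)
    = 3.45235e+08 / 1.72593e+07 = 20 → 20 coils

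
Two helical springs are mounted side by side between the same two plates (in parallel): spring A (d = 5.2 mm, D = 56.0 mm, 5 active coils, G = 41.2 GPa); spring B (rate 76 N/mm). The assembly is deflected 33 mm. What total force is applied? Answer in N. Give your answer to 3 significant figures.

2650 N

k_A = Gd⁴/(8D³N_a) = (41.2×10³)(5.2⁴)/(8·56.0³·5) = 4.2883 N/mm
Parallel: k_eq = 4.2883 + 76 = 80.288 N/mm
F = k_eq·δ = 80.288·33 = 2649.5 N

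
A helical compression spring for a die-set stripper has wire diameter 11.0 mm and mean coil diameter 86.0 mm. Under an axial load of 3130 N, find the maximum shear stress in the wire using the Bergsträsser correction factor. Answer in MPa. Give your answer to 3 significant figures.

Spring index C = D/d = 86.0/11.0 = 7.8182
K_B = (4C+2)/(4C−3) = 33.273/28.273 = 1.1768
τ₀ = 8FD/(πd³) = 8·3130·86.0/(π·11.0³) = 2.15344e+06/4181.5 = 515 MPa
τ_max = K·τ₀ = 1.1768 × 515 = 606.07 MPa

606 MPa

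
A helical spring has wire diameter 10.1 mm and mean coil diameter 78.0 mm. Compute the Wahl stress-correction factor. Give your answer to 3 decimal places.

1.191

C = D/d = 78.0/10.1 = 7.7228
K_W = (4C−1)/(4C−4) + 0.615/C = 29.891/26.891 + 0.0796 = 1.1912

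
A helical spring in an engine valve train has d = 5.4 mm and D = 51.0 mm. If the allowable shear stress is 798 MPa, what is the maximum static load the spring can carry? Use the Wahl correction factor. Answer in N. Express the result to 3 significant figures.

C = D/d = 51.0/5.4 = 9.4444
K_W = (4C−1)/(4C−4) + 0.615/C = 36.778/33.778 + 0.0651 = 1.1539
τ_max = K·8FD/(πd³) → F_max = τ_allow·πd³/(8DK)
F_max = 798·π·5.4³/(8·51.0·1.1539) = 3.9476e+05/470.8 = 838.48 N

838 N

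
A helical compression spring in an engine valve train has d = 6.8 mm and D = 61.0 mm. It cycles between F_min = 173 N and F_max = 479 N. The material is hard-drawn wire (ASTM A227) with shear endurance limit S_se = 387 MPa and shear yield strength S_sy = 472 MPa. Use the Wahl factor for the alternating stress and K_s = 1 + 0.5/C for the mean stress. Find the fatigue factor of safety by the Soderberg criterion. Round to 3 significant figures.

1.70

C = D/d = 61.0/6.8 = 8.9706; K_W = (4C−1)/(4C−4)+0.615/C = 1.1627; K_s = 1+0.5/C = 1.0557
F_a = (F_max−F_min)/2 = 153 N; F_m = (F_max+F_min)/2 = 326 N
τ_a = K_W·8F_aD/(πd³) = 1.1627 × 75.585 = 87.879 MPa
τ_m = K_s·8F_mD/(πd³) = 1.0557 × 161.05 = 170.03 MPa
Soderberg: 1/n_f = τ_a/S_se + τ_m/S_sy = 87.879/387 + 170.03/472 = 0.22708 + 0.36023 = 0.5873
n_f = 1/0.5873 = 1.703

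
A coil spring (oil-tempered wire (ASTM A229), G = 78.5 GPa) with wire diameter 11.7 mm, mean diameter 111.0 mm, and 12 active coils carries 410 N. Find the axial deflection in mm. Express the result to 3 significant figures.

k = Gd⁴/(8D³N_a) = (78.5×10³)(11.7⁴)/(8·111.0³·12) = 11.204 N/mm
δ = F/k = 410 / 11.204 = 36.594 mm

36.6 mm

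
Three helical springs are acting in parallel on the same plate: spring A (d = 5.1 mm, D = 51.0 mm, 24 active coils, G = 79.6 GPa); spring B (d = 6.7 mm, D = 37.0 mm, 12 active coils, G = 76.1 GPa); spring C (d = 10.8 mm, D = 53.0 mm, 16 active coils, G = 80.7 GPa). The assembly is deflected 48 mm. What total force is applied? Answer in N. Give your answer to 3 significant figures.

4380 N

k_A = Gd⁴/(8D³N_a) = (79.6×10³)(5.1⁴)/(8·51.0³·24) = 2.1144 N/mm
k_B = Gd⁴/(8D³N_a) = (76.1×10³)(6.7⁴)/(8·37.0³·12) = 31.536 N/mm
k_C = Gd⁴/(8D³N_a) = (80.7×10³)(10.8⁴)/(8·53.0³·16) = 57.614 N/mm
Parallel: k_eq = 2.1144 + 31.536 + 57.614 = 91.265 N/mm
F = k_eq·δ = 91.265·48 = 4380.7 N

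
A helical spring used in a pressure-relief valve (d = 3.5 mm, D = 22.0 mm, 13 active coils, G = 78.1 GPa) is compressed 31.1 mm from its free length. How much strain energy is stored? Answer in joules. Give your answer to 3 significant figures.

k = Gd⁴/(8D³N_a) = (78.1×10³)(3.5⁴)/(8·22.0³·13) = 10.583 N/mm
U = ½kδ² = 0.5 × 10.583 × 31.1² = 5118.1 N·mm = 5.1181 J

5.12 J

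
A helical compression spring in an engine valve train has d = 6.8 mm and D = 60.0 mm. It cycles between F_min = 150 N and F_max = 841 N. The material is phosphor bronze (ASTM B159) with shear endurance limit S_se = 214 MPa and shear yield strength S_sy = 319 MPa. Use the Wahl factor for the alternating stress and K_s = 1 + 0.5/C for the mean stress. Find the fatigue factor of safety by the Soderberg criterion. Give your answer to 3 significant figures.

0.584

C = D/d = 60.0/6.8 = 8.8235; K_W = (4C−1)/(4C−4)+0.615/C = 1.1656; K_s = 1+0.5/C = 1.0567
F_a = (F_max−F_min)/2 = 345.5 N; F_m = (F_max+F_min)/2 = 495.5 N
τ_a = K_W·8F_aD/(πd³) = 1.1656 × 167.89 = 195.68 MPa
τ_m = K_s·8F_mD/(πd³) = 1.0567 × 240.77 = 254.42 MPa
Soderberg: 1/n_f = τ_a/S_se + τ_m/S_sy = 195.68/214 + 254.42/319 = 0.91440 + 0.79755 = 1.7119
n_f = 1/1.7119 = 0.5841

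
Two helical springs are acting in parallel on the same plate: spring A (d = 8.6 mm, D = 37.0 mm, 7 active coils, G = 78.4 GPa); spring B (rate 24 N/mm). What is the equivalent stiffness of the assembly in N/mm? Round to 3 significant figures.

175 N/mm

k_A = Gd⁴/(8D³N_a) = (78.4×10³)(8.6⁴)/(8·37.0³·7) = 151.19 N/mm
Parallel: k_eq = 151.19 + 24 = 175.19 N/mm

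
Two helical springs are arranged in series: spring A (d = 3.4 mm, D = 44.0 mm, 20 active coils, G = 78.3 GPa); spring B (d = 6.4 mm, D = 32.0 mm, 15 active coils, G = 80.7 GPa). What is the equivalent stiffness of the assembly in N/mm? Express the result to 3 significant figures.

k_A = Gd⁴/(8D³N_a) = (78.3×10³)(3.4⁴)/(8·44.0³·20) = 0.76771 N/mm
k_B = Gd⁴/(8D³N_a) = (80.7×10³)(6.4⁴)/(8·32.0³·15) = 34.432 N/mm
Series: 1/k_eq = 1/0.76771 + 1/34.432 = 1.3316; k_eq = 0.75097 N/mm

0.751 N/mm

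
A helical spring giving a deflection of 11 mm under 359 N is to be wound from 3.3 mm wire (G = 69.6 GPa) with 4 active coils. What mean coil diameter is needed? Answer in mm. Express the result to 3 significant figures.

Required rate k = F/δ = 359/11 = 32.636 N/mm
D = (Gd⁴/(8N_a·k))^(1/3) = (69.6×10³·3.3⁴/(8·4·32.636))^(1/3)
  = (7903.39)^(1/3) = 19.9192 mm

19.9 mm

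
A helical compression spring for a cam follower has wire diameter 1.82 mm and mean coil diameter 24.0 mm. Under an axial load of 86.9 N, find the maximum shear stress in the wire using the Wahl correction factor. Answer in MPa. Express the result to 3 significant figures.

976 MPa

Spring index C = D/d = 24.0/1.82 = 13.1868
K_W = (4C−1)/(4C−4) + 0.615/C = 51.747/48.747 + 0.0466 = 1.1082
τ₀ = 8FD/(πd³) = 8·86.9·24.0/(π·1.82³) = 16684.8/18.939 = 880.96 MPa
τ_max = K·τ₀ = 1.1082 × 880.96 = 976.26 MPa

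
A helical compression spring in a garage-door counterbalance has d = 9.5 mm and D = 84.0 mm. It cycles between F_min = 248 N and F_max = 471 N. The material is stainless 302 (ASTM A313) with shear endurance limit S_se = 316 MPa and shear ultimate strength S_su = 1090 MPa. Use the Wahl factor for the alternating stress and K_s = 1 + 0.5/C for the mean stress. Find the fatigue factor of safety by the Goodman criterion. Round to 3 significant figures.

5.28

C = D/d = 84.0/9.5 = 8.8421; K_W = (4C−1)/(4C−4)+0.615/C = 1.1652; K_s = 1+0.5/C = 1.0565
F_a = (F_max−F_min)/2 = 111.5 N; F_m = (F_max+F_min)/2 = 359.5 N
τ_a = K_W·8F_aD/(πd³) = 1.1652 × 27.818 = 32.413 MPa
τ_m = K_s·8F_mD/(πd³) = 1.0565 × 89.691 = 94.763 MPa
Goodman: 1/n_f = τ_a/S_se + τ_m/S_su = 32.413/316 + 94.763/1090 = 0.10257 + 0.08694 = 0.18951
n_f = 1/0.18951 = 5.277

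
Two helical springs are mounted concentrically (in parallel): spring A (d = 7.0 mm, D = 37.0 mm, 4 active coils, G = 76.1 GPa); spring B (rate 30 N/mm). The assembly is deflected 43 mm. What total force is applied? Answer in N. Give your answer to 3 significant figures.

6140 N

k_A = Gd⁴/(8D³N_a) = (76.1×10³)(7.0⁴)/(8·37.0³·4) = 112.73 N/mm
Parallel: k_eq = 112.73 + 30 = 142.73 N/mm
F = k_eq·δ = 142.73·43 = 6137.2 N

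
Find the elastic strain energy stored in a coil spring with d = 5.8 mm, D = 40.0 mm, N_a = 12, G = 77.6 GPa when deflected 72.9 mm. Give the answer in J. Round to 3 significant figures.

38.0 J

k = Gd⁴/(8D³N_a) = (77.6×10³)(5.8⁴)/(8·40.0³·12) = 14.293 N/mm
U = ½kδ² = 0.5 × 14.293 × 72.9² = 37979 N·mm = 37.979 J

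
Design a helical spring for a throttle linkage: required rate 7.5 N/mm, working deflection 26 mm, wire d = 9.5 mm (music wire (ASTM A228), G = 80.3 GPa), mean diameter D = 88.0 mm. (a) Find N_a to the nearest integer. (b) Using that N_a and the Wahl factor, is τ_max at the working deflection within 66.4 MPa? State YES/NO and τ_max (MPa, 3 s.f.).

(a) 16 coils; (b) YES, τ_max = 59.0 MPa

N_a = Gd⁴/(8D³k) = (80.3×10³)(9.5⁴)/(8·88.0³·7.5) = 16 → N_a = 16
Actual rate k = Gd⁴/(8D³·16) = 7.4981 N/mm
Working load F = kδ = 7.4981·26 = 194.95 N
C = 88.0/9.5 = 9.2632; K_W = (4C−1)/(4C−4)+0.615/C = 1.1572
τ_max = K_W·8FD/(πd³) = 1.1572·50.954 = 58.962 MPa
τ_max ≤ 66.4 MPa → acceptable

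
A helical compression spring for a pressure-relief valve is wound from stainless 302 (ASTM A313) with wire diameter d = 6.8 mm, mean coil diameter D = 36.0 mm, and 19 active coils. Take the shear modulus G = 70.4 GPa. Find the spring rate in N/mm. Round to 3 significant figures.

21.2 N/mm

k = Gd⁴/(8D³N_a) = (70.4×10³ × 6.8⁴) / (8 × 36.0³ × 19)
  = 1.50525e+08 / 7.09171e+06 = 21.225 N/mm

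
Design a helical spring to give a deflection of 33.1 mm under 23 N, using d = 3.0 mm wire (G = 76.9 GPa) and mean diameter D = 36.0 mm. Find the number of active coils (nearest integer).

24

Required rate k = F/δ = 23/33.1 = 0.69486 N/mm
N_a = Gd⁴/(8D³k) = (76.9×10³ × 3.0⁴)/(8 × 36.0³ × 0.69486)
    = 6.2289e+06 / 259357 = 24.02 → 24 coils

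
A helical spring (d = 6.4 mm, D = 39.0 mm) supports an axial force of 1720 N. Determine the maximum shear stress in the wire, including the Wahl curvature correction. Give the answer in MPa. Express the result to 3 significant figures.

Spring index C = D/d = 39.0/6.4 = 6.0938
K_W = (4C−1)/(4C−4) + 0.615/C = 23.375/20.375 + 0.1009 = 1.2482
τ₀ = 8FD/(πd³) = 8·1720·39.0/(π·6.4³) = 536640/823.55 = 651.62 MPa
τ_max = K·τ₀ = 1.2482 × 651.62 = 813.33 MPa

813 MPa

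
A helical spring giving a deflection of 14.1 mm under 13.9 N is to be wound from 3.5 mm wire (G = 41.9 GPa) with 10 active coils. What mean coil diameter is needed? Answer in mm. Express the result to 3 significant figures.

43.0 mm

Required rate k = F/δ = 13.9/14.1 = 0.98582 N/mm
D = (Gd⁴/(8N_a·k))^(1/3) = (41.9×10³·3.5⁴/(8·10·0.98582))^(1/3)
  = (79726.1)^(1/3) = 43.0395 mm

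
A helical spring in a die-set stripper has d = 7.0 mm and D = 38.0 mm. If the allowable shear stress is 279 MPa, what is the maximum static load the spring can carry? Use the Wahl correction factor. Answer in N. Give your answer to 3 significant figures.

C = D/d = 38.0/7.0 = 5.4286
K_W = (4C−1)/(4C−4) + 0.615/C = 20.714/17.714 + 0.1133 = 1.2826
τ_max = K·8FD/(πd³) → F_max = τ_allow·πd³/(8DK)
F_max = 279·π·7.0³/(8·38.0·1.2826) = 3.0064e+05/389.92 = 771.02 N

771 N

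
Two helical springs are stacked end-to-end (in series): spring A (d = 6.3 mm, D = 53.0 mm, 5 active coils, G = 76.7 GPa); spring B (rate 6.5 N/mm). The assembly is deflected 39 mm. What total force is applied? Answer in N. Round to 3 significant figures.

192 N

k_A = Gd⁴/(8D³N_a) = (76.7×10³)(6.3⁴)/(8·53.0³·5) = 20.289 N/mm
Series: 1/k_eq = 1/20.289 + 1/6.5 = 0.20313; k_eq = 4.9229 N/mm
F = k_eq·δ = 4.9229·39 = 191.99 N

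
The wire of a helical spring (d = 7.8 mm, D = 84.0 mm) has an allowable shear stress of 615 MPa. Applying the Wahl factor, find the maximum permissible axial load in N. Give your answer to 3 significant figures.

C = D/d = 84.0/7.8 = 10.7692
K_W = (4C−1)/(4C−4) + 0.615/C = 42.077/39.077 + 0.0571 = 1.1339
τ_max = K·8FD/(πd³) → F_max = τ_allow·πd³/(8DK)
F_max = 615·π·7.8³/(8·84.0·1.1339) = 9.1687e+05/761.97 = 1203.3 N

1200 N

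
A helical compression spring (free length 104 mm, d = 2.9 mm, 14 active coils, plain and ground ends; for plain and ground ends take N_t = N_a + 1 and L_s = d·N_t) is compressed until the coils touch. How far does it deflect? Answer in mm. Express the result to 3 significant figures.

N_t = 15; L_s = 2.9·15 = 43.5 mm
δ_solid = L₀ − L_s = 104 − 43.5 = 60.5 mm

60.5 mm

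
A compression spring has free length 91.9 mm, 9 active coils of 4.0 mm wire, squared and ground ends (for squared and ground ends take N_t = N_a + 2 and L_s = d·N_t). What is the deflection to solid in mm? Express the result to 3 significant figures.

47.9 mm

N_t = 11; L_s = 4.0·11 = 44 mm
δ_solid = L₀ − L_s = 91.9 − 44 = 47.9 mm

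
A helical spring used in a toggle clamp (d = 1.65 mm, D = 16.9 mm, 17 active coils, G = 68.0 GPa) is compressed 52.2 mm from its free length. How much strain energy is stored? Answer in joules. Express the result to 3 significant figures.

k = Gd⁴/(8D³N_a) = (68.0×10³)(1.65⁴)/(8·16.9³·17) = 0.7678 N/mm
U = ½kδ² = 0.5 × 0.7678 × 52.2² = 1046.1 N·mm = 1.0461 J

1.05 J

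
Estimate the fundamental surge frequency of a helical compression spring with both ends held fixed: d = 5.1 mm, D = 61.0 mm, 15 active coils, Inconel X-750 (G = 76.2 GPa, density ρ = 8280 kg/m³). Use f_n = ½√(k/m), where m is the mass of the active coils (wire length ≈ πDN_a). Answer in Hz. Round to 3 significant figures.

k = Gd⁴/(8D³N_a) = (76.2×10³)(5.1⁴)/(8·61.0³·15) = 1.8926 N/mm = 1892.6 N/m
Wire length L = πDN_a = π·61.0·15 = 2874.6 mm
m = ρ·(πd²/4)·L = 8280 × 20.428×10⁻⁶ m² × 2.8746 m = 0.48622 kg
f_n = ½√(k/m) = 0.5·√(1892.6/0.48622) = 0.5·√(3892.5) = 31.195 Hz

31.2 Hz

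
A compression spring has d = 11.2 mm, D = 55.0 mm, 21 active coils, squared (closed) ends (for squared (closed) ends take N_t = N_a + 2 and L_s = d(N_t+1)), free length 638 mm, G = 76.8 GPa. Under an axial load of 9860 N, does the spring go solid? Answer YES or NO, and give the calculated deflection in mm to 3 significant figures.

k = Gd⁴/(8D³N_a) = (76.8×10³)(11.2⁴)/(8·55.0³·21) = 43.235 N/mm
N_t = 23; L_s = 11.2·24 = 268.8 mm; δ_solid = L₀ − L_s = 638 − 268.8 = 369.2 mm
δ = F/k = 9860/43.235 = 228.06 mm
δ < δ_solid → spring does not go solid

NO, δ = 228 mm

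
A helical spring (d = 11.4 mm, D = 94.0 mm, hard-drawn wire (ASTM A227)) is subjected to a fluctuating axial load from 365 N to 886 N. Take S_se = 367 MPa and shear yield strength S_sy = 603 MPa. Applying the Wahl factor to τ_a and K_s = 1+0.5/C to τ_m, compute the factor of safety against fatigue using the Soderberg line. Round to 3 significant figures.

C = D/d = 94.0/11.4 = 8.2456; K_W = (4C−1)/(4C−4)+0.615/C = 1.1781; K_s = 1+0.5/C = 1.0606
F_a = (F_max−F_min)/2 = 260.5 N; F_m = (F_max+F_min)/2 = 625.5 N
τ_a = K_W·8F_aD/(πd³) = 1.1781 × 42.088 = 49.584 MPa
τ_m = K_s·8F_mD/(πd³) = 1.0606 × 101.06 = 107.19 MPa
Soderberg: 1/n_f = τ_a/S_se + τ_m/S_sy = 49.584/367 + 107.19/603 = 0.13511 + 0.17776 = 0.31286
n_f = 1/0.31286 = 3.196

3.20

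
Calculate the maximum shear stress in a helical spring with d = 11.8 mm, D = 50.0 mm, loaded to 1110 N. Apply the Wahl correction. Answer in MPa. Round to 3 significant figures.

118 MPa

Spring index C = D/d = 50.0/11.8 = 4.2373
K_W = (4C−1)/(4C−4) + 0.615/C = 15.949/12.949 + 0.1451 = 1.3768
τ₀ = 8FD/(πd³) = 8·1110·50.0/(π·11.8³) = 444000/5161.7 = 86.018 MPa
τ_max = K·τ₀ = 1.3768 × 86.018 = 118.43 MPa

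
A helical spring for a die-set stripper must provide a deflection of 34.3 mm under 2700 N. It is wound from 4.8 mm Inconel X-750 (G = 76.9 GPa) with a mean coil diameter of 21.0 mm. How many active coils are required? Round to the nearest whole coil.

7

Required rate k = F/δ = 2700/34.3 = 78.717 N/mm
N_a = Gd⁴/(8D³k) = (76.9×10³ × 4.8⁴)/(8 × 21.0³ × 78.717)
    = 4.08217e+07 / 5.832e+06 = 7 → 7 coils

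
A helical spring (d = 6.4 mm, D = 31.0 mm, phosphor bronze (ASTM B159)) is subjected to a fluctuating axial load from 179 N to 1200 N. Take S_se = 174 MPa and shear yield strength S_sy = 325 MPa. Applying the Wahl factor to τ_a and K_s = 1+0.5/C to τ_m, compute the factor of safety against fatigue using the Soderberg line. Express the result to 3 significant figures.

0.534

C = D/d = 31.0/6.4 = 4.8438; K_W = (4C−1)/(4C−4)+0.615/C = 1.3221; K_s = 1+0.5/C = 1.1032
F_a = (F_max−F_min)/2 = 510.5 N; F_m = (F_max+F_min)/2 = 689.5 N
τ_a = K_W·8F_aD/(πd³) = 1.3221 × 153.73 = 203.24 MPa
τ_m = K_s·8F_mD/(πd³) = 1.1032 × 207.63 = 229.07 MPa
Soderberg: 1/n_f = τ_a/S_se + τ_m/S_sy = 203.24/174 + 229.07/325 = 1.16807 + 0.70482 = 1.8729
n_f = 1/1.8729 = 0.5339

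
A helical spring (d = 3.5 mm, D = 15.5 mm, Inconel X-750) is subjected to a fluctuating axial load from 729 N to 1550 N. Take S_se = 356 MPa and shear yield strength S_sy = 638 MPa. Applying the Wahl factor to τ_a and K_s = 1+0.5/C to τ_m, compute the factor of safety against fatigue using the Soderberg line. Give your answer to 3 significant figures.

0.306

C = D/d = 15.5/3.5 = 4.4286; K_W = (4C−1)/(4C−4)+0.615/C = 1.3576; K_s = 1+0.5/C = 1.1129
F_a = (F_max−F_min)/2 = 410.5 N; F_m = (F_max+F_min)/2 = 1139.5 N
τ_a = K_W·8F_aD/(πd³) = 1.3576 × 377.9 = 513.05 MPa
τ_m = K_s·8F_mD/(πd³) = 1.1129 × 1049 = 1167.5 MPa
Soderberg: 1/n_f = τ_a/S_se + τ_m/S_sy = 513.05/356 + 1167.5/638 = 1.44115 + 1.82986 = 3.271
n_f = 1/3.271 = 0.3057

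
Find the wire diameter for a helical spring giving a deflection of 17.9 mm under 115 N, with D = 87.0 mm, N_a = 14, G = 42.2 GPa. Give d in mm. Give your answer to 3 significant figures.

10.3 mm

Required rate k = F/δ = 115/17.9 = 6.4246 N/mm
d = (8D³N_a·k / G)^(1/4) = (8·87.0³·14·6.4246 / (42.2×10³))^0.25
  = (11228)^0.25 = 10.2938 mm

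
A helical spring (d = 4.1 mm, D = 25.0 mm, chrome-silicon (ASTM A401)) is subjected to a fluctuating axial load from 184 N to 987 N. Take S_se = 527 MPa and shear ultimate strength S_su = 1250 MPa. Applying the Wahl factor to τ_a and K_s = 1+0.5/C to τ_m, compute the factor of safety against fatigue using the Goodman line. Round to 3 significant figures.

0.743

C = D/d = 25.0/4.1 = 6.0976; K_W = (4C−1)/(4C−4)+0.615/C = 1.2480; K_s = 1+0.5/C = 1.0820
F_a = (F_max−F_min)/2 = 401.5 N; F_m = (F_max+F_min)/2 = 585.5 N
τ_a = K_W·8F_aD/(πd³) = 1.2480 × 370.86 = 462.83 MPa
τ_m = K_s·8F_mD/(πd³) = 1.0820 × 540.82 = 585.17 MPa
Goodman: 1/n_f = τ_a/S_se + τ_m/S_su = 462.83/527 + 585.17/1250 = 0.87824 + 0.46814 = 1.3464
n_f = 1/1.3464 = 0.7427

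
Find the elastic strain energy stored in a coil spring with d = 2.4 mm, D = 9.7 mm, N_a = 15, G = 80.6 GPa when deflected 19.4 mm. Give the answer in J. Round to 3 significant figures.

4.59 J

k = Gd⁴/(8D³N_a) = (80.6×10³)(2.4⁴)/(8·9.7³·15) = 24.417 N/mm
U = ½kδ² = 0.5 × 24.417 × 19.4² = 4594.7 N·mm = 4.5947 J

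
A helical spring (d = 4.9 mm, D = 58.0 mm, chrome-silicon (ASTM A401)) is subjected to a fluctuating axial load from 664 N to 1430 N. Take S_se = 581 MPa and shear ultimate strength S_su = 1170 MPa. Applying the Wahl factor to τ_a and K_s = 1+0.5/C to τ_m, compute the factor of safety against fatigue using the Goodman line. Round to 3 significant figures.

C = D/d = 58.0/4.9 = 11.8367; K_W = (4C−1)/(4C−4)+0.615/C = 1.1212; K_s = 1+0.5/C = 1.0422
F_a = (F_max−F_min)/2 = 383 N; F_m = (F_max+F_min)/2 = 1047 N
τ_a = K_W·8F_aD/(πd³) = 1.1212 × 480.82 = 539.07 MPa
τ_m = K_s·8F_mD/(πd³) = 1.0422 × 1314.4 = 1369.9 MPa
Goodman: 1/n_f = τ_a/S_se + τ_m/S_su = 539.07/581 + 1369.9/1170 = 0.92784 + 1.17087 = 2.0987
n_f = 1/2.0987 = 0.4765

0.476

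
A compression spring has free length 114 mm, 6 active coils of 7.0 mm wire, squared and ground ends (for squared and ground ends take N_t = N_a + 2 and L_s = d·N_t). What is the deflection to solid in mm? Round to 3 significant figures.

58.0 mm

N_t = 8; L_s = 7.0·8 = 56 mm
δ_solid = L₀ − L_s = 114 − 56 = 58 mm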